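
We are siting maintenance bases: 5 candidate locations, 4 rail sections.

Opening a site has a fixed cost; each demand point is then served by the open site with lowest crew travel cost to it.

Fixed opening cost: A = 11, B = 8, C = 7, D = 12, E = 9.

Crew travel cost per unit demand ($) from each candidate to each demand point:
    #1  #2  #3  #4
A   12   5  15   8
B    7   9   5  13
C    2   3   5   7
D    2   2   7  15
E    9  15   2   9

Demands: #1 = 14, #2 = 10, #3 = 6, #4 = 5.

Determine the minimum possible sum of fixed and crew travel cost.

Open {C, E}: assign each demand point to its cheapest open site.
  #1→C 14×2=28, #2→C 10×3=30, #3→E 6×2=12, #4→C 5×7=35
  crew travel cost 105, fixed 16 → total 121.
Compare {C, D, E}: crew travel cost 95 + fixed 28 = 123.
Compare {D, E}: crew travel cost 105 + fixed 21 = 126.
Compare {B, C, E}: crew travel cost 105 + fixed 24 = 129.
All other subsets cost ≥ 123. Minimum total cost: 121.

121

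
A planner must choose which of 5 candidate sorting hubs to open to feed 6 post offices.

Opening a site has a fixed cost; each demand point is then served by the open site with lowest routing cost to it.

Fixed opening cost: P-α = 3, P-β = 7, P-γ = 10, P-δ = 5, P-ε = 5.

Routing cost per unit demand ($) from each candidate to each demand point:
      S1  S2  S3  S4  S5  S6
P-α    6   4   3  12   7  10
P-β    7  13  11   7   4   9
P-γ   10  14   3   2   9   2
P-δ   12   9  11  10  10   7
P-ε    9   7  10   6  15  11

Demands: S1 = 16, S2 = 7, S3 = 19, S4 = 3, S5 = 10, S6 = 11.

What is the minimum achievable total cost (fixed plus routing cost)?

Open {P-α, P-β, P-γ}: assign each demand point to its cheapest open site.
  S1→P-α 16×6=96, S2→P-α 7×4=28, S3→P-α 19×3=57, S4→P-γ 3×2=6, S5→P-β 10×4=40, S6→P-γ 11×2=22
  routing cost 249, fixed 20 → total 269.
Compare {P-α, P-β, P-γ, P-δ}: routing cost 249 + fixed 25 = 274.
Compare {P-α, P-β, P-γ, P-ε}: routing cost 249 + fixed 25 = 274.
Compare {P-α, P-β, P-γ, P-δ, P-ε}: routing cost 249 + fixed 30 = 279.
All other subsets cost ≥ 274. Minimum total cost: 269.

269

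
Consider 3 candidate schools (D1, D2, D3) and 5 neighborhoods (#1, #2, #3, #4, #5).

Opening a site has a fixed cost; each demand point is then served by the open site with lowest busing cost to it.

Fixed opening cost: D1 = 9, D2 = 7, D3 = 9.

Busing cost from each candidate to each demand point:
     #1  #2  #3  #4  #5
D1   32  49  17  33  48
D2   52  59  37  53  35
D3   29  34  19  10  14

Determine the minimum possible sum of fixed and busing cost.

Open {D3}: assign each demand point to its cheapest open site.
  #1→D3 29, #2→D3 34, #3→D3 19, #4→D3 10, #5→D3 14
  busing cost 106, fixed 9 → total 115.
Compare {D1, D3}: busing cost 104 + fixed 18 = 122.
Compare {D2, D3}: busing cost 106 + fixed 16 = 122.
Compare {D1, D2, D3}: busing cost 104 + fixed 25 = 129.
All other subsets cost ≥ 122. Minimum total cost: 115.

115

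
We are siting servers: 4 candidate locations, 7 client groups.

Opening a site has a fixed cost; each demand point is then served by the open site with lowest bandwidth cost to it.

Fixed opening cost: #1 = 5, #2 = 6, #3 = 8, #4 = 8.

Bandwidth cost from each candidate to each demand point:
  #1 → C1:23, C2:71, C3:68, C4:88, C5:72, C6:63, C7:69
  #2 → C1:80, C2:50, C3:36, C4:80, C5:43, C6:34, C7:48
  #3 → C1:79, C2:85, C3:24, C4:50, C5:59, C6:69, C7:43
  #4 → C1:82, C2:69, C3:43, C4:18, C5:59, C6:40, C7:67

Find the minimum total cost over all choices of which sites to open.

262

Open {#1, #2, #3, #4}: assign each demand point to its cheapest open site.
  C1→#1 23, C2→#2 50, C3→#3 24, C4→#4 18, C5→#2 43, C6→#2 34, C7→#3 43
  bandwidth cost 235, fixed 27 → total 262.
Compare {#1, #2, #4}: bandwidth cost 252 + fixed 19 = 271.
Compare {#1, #2, #3}: bandwidth cost 267 + fixed 19 = 286.
Compare {#1, #3, #4}: bandwidth cost 276 + fixed 21 = 297.
All other subsets cost ≥ 271. Minimum total cost: 262.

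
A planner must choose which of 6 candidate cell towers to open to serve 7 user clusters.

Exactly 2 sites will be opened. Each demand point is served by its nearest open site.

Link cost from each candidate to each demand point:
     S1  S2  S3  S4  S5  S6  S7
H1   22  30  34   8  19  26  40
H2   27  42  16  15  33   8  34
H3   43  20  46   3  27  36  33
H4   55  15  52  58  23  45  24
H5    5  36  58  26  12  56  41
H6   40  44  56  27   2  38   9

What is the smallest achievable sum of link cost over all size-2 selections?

Open {H2, H6}.
  S1→H2 27, S2→H2 42, S3→H2 16, S4→H2 15, S5→H6 2, S6→H2 8, S7→H6 9  ⇒ total 119.
Compare {H2, H5}: total 126.
Compare {H2, H4}: total 128.
No size-2 selection does better; minimum is 119.

119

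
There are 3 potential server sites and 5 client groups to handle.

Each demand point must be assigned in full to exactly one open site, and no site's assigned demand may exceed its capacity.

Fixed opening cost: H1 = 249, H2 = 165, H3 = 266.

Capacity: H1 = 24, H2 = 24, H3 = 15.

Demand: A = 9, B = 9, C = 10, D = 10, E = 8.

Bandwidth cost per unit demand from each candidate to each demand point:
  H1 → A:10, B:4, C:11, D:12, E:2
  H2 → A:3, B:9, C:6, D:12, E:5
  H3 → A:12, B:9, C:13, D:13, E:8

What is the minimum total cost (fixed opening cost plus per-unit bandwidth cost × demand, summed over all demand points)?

949

Open {H1, H2, H3}; cheapest assignment that respects the capacities:
  H1 (cap 24, load 17): B, E — cost 9×4 + 8×2 = 52
  H2 (cap 24, load 19): A, C — cost 9×3 + 10×6 = 87
  H3 (cap 15, load 10): D — cost 10×13 = 130
  Shipping 269, fixed 680 → total 949.
  Any other capacity-feasible assignment to {H1, H2, H3} ships for at least 269.
Total demand is 46; every other set of sites either has combined capacity below 46 or cannot fit the demands without splitting one across sites, so {H1, H2, H3} is the only feasible choice of open sites. Minimum: 949.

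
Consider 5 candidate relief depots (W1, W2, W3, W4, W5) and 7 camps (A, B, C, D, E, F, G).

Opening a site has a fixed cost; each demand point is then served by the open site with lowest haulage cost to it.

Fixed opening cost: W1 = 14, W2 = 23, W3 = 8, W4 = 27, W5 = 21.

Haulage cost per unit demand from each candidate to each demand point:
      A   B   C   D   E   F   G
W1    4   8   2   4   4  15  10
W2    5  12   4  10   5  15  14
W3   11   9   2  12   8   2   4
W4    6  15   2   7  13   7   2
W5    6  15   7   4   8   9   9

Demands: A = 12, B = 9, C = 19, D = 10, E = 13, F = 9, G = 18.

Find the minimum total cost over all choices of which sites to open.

Open {W1, W3, W4}: assign each demand point to its cheapest open site.
  A→W1 12×4=48, B→W1 9×8=72, C→W1 19×2=38, D→W1 10×4=40, E→W1 13×4=52, F→W3 9×2=18, G→W4 18×2=36
  haulage cost 304, fixed 49 → total 353.
Compare {W1, W3}: haulage cost 340 + fixed 22 = 362.
Compare {W1, W3, W4, W5}: haulage cost 304 + fixed 70 = 374.
Compare {W1, W2, W3, W4}: haulage cost 304 + fixed 72 = 376.
All other subsets cost ≥ 362. Minimum total cost: 353.

353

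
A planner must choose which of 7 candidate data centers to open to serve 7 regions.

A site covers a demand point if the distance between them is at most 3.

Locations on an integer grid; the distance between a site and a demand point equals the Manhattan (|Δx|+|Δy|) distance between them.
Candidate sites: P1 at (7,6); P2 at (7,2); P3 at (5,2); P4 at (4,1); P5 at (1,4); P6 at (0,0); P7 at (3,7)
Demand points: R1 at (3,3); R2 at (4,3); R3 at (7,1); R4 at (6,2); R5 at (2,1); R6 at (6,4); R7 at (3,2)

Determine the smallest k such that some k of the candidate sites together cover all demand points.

2

Coverage sets (demand points within 3 of each site):
  P1: {R6}
  P2: {R3, R4, R6}
  P3: {R1, R2, R3, R4, R6, R7}
  P4: {R1, R2, R3, R4, R5, R7}
  P5: {R1}
  P6: {R5}
  P7: {}
No single site covers all 7 demand points.
But {P1, P4} covers everything, so the minimum is 2.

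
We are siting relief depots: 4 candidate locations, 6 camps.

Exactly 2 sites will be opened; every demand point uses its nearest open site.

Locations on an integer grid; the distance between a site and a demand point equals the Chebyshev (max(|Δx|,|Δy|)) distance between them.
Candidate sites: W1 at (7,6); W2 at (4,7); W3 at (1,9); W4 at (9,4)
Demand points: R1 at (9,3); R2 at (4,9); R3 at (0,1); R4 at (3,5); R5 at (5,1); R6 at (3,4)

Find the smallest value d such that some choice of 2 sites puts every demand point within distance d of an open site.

Open {W1, W2}.
  Farthest demand point is R3 at distance 6 (to W2); all others are ≤ 6.
With {W2, W3} the worst case is 6.
With {W2, W4} the worst case is 6.
No size-2 selection achieves below 6.

6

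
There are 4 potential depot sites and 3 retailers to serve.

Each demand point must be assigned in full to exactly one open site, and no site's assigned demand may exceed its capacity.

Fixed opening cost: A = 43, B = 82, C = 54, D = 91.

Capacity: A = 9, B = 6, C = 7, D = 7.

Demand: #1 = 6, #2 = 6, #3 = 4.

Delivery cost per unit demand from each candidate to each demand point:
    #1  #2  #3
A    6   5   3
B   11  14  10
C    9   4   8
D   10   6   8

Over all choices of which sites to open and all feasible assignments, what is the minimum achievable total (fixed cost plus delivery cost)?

Open {A, B, C}; cheapest assignment that respects the capacities:
  A (cap 9, load 6): #1 — cost 6×6 = 36
  B (cap 6, load 4): #3 — cost 4×10 = 40
  C (cap 7, load 6): #2 — cost 6×4 = 24
  Shipping 100, fixed 179 → total 279.
  Any other capacity-feasible assignment to {A, B, C} ships for at least 100.
Compare {A, C, D}: its best feasible assignment gives total 280.
Compare {A, B, D}: its best feasible assignment gives total 328.
Every other set of open sites that can feasibly serve all demand totals ≥ 280 even under its best assignment. Minimum: 279.

279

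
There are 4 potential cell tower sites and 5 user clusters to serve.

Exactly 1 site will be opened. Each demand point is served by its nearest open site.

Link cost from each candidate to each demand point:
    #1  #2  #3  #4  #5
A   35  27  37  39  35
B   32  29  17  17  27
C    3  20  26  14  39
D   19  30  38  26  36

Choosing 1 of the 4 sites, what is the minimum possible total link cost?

Open {C}.
  #1→C 3, #2→C 20, #3→C 26, #4→C 14, #5→C 39  ⇒ total 102.
Compare {B}: total 122.
Compare {D}: total 149.
No size-1 selection does better; minimum is 102.

102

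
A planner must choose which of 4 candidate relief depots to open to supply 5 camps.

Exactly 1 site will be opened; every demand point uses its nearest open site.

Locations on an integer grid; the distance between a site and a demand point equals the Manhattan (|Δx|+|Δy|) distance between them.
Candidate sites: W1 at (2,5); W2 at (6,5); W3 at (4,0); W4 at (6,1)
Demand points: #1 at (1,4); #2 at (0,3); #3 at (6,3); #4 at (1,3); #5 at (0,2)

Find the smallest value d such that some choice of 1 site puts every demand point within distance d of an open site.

Open {W1}.
  Farthest demand point is #3 at distance 6 (to W1); all others are ≤ 6.
With {W3} the worst case is 7.
With {W4} the worst case is 8.
No size-1 selection achieves below 6.

6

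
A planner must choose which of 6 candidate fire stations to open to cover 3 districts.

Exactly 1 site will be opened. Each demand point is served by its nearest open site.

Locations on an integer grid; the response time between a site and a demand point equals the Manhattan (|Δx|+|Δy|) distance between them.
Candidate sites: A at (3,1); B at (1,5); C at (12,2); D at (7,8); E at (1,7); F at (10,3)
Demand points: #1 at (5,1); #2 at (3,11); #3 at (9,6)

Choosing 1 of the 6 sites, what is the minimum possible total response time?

Open {D}.
  #1→D 9, #2→D 7, #3→D 4  ⇒ total 20.
Compare {A}: total 23.
Compare {B}: total 25.
No size-1 selection does better; minimum is 20.

20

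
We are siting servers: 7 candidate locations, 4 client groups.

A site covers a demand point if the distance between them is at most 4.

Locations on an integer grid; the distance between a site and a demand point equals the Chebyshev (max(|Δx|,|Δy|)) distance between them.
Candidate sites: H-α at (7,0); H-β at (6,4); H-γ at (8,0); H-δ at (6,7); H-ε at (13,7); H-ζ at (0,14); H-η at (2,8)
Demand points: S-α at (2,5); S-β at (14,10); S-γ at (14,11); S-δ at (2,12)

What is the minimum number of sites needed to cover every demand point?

2

Coverage sets (demand points within 4 of each site):
  H-α: {}
  H-β: {S-α}
  H-γ: {}
  H-δ: {S-α}
  H-ε: {S-β, S-γ}
  H-ζ: {S-δ}
  H-η: {S-α, S-δ}
No single site covers all 4 demand points.
But {H-ε, H-η} covers everything, so the minimum is 2.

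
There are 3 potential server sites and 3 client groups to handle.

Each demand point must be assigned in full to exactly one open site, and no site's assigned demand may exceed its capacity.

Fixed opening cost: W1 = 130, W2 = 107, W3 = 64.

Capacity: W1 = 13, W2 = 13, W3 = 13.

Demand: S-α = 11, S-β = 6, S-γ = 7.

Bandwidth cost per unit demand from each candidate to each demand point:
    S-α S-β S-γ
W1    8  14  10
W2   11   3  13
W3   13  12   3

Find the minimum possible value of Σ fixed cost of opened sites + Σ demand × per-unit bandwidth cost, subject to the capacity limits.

375

Open {W1, W3}; cheapest assignment that respects the capacities:
  W1 (cap 13, load 11): S-α — cost 11×8 = 88
  W3 (cap 13, load 13): S-β, S-γ — cost 6×12 + 7×3 = 93
  Shipping 181, fixed 194 → total 375.
  Any other capacity-feasible assignment to {W1, W3} ships for at least 181.
Compare {W2, W3}: its best feasible assignment gives total 385.
Compare {W1, W2, W3}: its best feasible assignment gives total 428.
Every other set of open sites that can feasibly serve all demand totals ≥ 385 even under its best assignment. Minimum: 375.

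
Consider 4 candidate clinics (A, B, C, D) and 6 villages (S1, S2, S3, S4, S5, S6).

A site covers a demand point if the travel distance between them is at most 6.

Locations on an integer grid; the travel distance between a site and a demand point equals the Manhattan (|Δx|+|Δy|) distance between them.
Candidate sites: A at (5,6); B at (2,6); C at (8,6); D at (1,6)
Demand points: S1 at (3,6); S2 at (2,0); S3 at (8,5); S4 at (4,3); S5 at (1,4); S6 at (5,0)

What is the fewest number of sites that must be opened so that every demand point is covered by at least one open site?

2

Coverage sets (demand points within 6 of each site):
  A: {S1, S3, S4, S5, S6}
  B: {S1, S2, S4, S5}
  C: {S1, S3}
  D: {S1, S4, S5}
No single site covers all 6 demand points.
But {A, B} covers everything, so the minimum is 2.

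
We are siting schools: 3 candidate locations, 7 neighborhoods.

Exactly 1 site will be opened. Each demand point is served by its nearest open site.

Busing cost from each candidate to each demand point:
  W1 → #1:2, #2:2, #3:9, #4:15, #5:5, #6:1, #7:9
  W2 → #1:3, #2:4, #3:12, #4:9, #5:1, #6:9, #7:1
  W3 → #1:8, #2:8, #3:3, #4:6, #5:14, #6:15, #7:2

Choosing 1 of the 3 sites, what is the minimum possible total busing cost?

Open {W2}.
  #1→W2 3, #2→W2 4, #3→W2 12, #4→W2 9, #5→W2 1, #6→W2 9, #7→W2 1  ⇒ total 39.
Compare {W1}: total 43.
Compare {W3}: total 56.

39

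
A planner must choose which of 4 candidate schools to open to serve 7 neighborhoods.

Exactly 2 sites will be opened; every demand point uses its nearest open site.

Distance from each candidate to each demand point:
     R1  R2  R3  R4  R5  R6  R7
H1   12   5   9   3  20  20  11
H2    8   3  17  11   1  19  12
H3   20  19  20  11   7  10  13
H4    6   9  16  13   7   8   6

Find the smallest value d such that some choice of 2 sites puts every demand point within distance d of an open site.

Open {H1, H4}.
  Farthest demand point is R3 at distance 9 (to H1); all others are ≤ 9.
With {H1, H3} the worst case is 12.
With {H2, H4} the worst case is 16.
No size-2 selection achieves below 9.

9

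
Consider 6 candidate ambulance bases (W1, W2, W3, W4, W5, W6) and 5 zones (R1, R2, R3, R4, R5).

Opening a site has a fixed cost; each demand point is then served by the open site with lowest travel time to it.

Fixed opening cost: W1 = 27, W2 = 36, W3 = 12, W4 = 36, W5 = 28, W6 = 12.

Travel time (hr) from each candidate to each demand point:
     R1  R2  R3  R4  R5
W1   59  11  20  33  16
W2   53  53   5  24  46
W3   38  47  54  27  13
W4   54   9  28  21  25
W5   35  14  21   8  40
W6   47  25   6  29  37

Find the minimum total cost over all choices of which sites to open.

Open {W3, W5, W6}: assign each demand point to its cheapest open site.
  R1→W5 35, R2→W5 14, R3→W6 6, R4→W5 8, R5→W3 13
  travel time 76, fixed 52 → total 128.
Compare {W3, W5}: travel time 91 + fixed 40 = 131.
Compare {W3, W6}: travel time 109 + fixed 24 = 133.
Compare {W5, W6}: travel time 100 + fixed 40 = 140.
All other subsets cost ≥ 131. Minimum total cost: 128.

128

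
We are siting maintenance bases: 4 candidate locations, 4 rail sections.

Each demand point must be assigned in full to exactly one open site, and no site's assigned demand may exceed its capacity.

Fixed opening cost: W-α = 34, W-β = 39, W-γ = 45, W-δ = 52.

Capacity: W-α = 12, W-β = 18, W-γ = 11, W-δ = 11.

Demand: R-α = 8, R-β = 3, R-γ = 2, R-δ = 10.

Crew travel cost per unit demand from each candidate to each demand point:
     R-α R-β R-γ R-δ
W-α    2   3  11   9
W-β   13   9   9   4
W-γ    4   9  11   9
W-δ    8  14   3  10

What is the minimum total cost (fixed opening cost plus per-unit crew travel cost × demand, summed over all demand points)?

Open {W-α, W-β}; cheapest assignment that respects the capacities:
  W-α (cap 12, load 11): R-α, R-β — cost 8×2 + 3×3 = 25
  W-β (cap 18, load 12): R-γ, R-δ — cost 2×9 + 10×4 = 58
  Shipping 83, fixed 73 → total 156.
  Any other capacity-feasible assignment to {W-α, W-β} ships for at least 83.
Compare {W-α, W-β, W-δ}: its best feasible assignment gives total 196.
Compare {W-β, W-γ}: its best feasible assignment gives total 201.
Every other set of open sites that can feasibly serve all demand totals ≥ 196 even under its best assignment. Minimum: 156.

156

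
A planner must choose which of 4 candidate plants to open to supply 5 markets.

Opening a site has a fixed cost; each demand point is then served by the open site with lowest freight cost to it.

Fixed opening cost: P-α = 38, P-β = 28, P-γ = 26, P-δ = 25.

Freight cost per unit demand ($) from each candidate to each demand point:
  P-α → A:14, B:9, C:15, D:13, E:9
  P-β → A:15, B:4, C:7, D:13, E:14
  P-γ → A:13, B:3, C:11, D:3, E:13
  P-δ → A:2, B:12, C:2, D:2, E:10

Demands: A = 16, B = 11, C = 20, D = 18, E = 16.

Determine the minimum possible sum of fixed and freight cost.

Open {P-γ, P-δ}: assign each demand point to its cheapest open site.
  A→P-δ 16×2=32, B→P-γ 11×3=33, C→P-δ 20×2=40, D→P-δ 18×2=36, E→P-δ 16×10=160
  freight cost 301, fixed 51 → total 352.
Compare {P-β, P-δ}: freight cost 312 + fixed 53 = 365.
Compare {P-α, P-γ, P-δ}: freight cost 285 + fixed 89 = 374.
Compare {P-β, P-γ, P-δ}: freight cost 301 + fixed 79 = 380.
All other subsets cost ≥ 365. Minimum total cost: 352.

352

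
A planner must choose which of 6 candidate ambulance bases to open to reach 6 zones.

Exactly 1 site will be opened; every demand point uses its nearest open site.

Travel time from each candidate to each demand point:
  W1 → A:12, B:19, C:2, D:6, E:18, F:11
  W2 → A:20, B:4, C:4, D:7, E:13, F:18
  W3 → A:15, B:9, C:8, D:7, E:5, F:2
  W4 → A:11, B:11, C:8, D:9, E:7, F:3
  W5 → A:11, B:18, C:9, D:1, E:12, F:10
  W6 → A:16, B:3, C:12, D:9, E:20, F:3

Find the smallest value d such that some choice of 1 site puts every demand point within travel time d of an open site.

11

Open {W4}.
  Farthest demand point is A at travel time 11 (to W4); all others are ≤ 11.
With {W3} the worst case is 15.
With {W5} the worst case is 18.
No size-1 selection achieves below 11.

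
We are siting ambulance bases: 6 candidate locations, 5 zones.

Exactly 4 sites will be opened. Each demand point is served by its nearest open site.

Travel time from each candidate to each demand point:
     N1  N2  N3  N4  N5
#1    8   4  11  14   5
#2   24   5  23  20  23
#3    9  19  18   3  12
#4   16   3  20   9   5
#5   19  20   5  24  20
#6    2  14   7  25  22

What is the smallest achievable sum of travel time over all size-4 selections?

18

Open {#3, #4, #5, #6}.
  N1→#6 2, N2→#4 3, N3→#5 5, N4→#3 3, N5→#4 5  ⇒ total 18.
Compare {#1, #3, #5, #6}: total 19.
Compare {#1, #3, #4, #6}: total 20.
No size-4 selection does better; minimum is 18.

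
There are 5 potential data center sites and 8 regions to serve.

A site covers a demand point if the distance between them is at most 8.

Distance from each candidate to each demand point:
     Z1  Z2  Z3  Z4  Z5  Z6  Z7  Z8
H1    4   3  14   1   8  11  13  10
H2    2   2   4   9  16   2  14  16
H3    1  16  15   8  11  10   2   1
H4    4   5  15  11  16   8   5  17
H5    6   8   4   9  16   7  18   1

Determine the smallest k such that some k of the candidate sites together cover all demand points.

Coverage sets (demand points within 8 of each site):
  H1: {Z1, Z2, Z4, Z5}
  H2: {Z1, Z2, Z3, Z6}
  H3: {Z1, Z4, Z7, Z8}
  H4: {Z1, Z2, Z6, Z7}
  H5: {Z1, Z2, Z3, Z6, Z8}
No 2 sites suffice: every size-2 union leaves at least one demand point uncovered.
But {H1, H2, H3} covers everything, so the minimum is 3.

3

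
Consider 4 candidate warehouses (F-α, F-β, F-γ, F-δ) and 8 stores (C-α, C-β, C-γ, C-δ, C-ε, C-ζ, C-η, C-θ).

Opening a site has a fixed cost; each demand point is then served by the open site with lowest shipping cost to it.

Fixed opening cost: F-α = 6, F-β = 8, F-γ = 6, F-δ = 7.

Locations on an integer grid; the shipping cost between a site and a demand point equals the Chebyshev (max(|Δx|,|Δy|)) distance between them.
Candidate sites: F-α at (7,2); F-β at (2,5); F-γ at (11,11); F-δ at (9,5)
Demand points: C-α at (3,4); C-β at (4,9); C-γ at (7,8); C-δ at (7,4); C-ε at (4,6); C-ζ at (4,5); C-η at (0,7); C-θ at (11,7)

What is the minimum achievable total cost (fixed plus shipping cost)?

33

Open {F-β, F-δ}: assign each demand point to its cheapest open site.
  C-α→F-β 1, C-β→F-β 4, C-γ→F-δ 3, C-δ→F-δ 2, C-ε→F-β 2, C-ζ→F-β 2, C-η→F-β 2, C-θ→F-δ 2
  shipping cost 18, fixed 15 → total 33.
Compare {F-α, F-β}: shipping cost 23 + fixed 14 = 37.
Compare {F-β}: shipping cost 30 + fixed 8 = 38.
Compare {F-β, F-γ}: shipping cost 24 + fixed 14 = 38.
All other subsets cost ≥ 37. Minimum total cost: 33.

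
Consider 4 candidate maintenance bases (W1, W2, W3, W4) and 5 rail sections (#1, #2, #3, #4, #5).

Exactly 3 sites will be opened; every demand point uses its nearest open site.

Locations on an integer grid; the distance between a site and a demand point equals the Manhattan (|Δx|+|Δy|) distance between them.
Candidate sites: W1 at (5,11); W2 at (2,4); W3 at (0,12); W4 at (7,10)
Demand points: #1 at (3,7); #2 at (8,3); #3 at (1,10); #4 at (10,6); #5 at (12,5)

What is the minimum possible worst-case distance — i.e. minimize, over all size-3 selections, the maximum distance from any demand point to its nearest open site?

10

Open {W1, W2, W4}.
  Farthest demand point is #5 at distance 10 (to W4); all others are ≤ 10.
With {W1, W3, W4} the worst case is 10.
With {W2, W3, W4} the worst case is 10.
No size-3 selection achieves below 10.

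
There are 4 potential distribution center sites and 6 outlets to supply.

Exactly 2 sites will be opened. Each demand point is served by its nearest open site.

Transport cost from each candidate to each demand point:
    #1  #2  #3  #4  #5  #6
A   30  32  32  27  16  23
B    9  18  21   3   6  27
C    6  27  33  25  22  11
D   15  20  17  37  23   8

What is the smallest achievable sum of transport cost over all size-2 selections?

Open {B, D}.
  #1→B 9, #2→B 18, #3→D 17, #4→B 3, #5→B 6, #6→D 8  ⇒ total 61.
Compare {B, C}: total 65.
Compare {A, B}: total 80.
No size-2 selection does better; minimum is 61.

61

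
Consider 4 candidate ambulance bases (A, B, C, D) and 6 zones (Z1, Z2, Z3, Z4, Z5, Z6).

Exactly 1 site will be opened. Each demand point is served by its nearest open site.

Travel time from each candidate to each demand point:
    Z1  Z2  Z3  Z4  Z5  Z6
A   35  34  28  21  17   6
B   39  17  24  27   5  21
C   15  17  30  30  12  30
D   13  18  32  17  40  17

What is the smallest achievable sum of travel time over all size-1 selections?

133

Open {B}.
  Z1→B 39, Z2→B 17, Z3→B 24, Z4→B 27, Z5→B 5, Z6→B 21  ⇒ total 133.
Compare {C}: total 134.
Compare {D}: total 137.
No size-1 selection does better; minimum is 133.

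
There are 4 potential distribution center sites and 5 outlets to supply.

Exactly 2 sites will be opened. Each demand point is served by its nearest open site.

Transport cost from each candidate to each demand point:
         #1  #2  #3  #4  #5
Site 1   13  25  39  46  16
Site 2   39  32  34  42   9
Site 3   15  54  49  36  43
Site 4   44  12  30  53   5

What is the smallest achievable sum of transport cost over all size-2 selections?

Open {Site 3, Site 4}.
  #1→Site 3 15, #2→Site 4 12, #3→Site 4 30, #4→Site 3 36, #5→Site 4 5  ⇒ total 98.
Compare {Site 1, Site 4}: total 106.
Compare {Site 1, Site 2}: total 123.
No size-2 selection does better; minimum is 98.

98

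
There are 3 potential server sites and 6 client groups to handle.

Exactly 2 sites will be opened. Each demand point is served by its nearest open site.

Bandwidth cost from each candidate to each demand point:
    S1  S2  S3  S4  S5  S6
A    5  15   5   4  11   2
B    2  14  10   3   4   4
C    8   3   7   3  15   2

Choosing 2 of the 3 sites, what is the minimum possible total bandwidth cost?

21

Open {B, C}.
  S1→B 2, S2→C 3, S3→C 7, S4→B 3, S5→B 4, S6→C 2  ⇒ total 21.
Compare {A, C}: total 29.
Compare {A, B}: total 30.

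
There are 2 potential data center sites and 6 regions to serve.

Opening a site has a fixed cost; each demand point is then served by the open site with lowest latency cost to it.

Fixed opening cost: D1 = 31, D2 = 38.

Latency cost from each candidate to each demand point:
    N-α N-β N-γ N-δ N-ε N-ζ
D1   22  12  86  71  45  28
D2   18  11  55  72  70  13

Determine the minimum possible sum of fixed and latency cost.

Open {D2}: assign each demand point to its cheapest open site.
  N-α→D2 18, N-β→D2 11, N-γ→D2 55, N-δ→D2 72, N-ε→D2 70, N-ζ→D2 13
  latency cost 239, fixed 38 → total 277.
Compare {D1, D2}: latency cost 213 + fixed 69 = 282.
Compare {D1}: latency cost 264 + fixed 31 = 295.

277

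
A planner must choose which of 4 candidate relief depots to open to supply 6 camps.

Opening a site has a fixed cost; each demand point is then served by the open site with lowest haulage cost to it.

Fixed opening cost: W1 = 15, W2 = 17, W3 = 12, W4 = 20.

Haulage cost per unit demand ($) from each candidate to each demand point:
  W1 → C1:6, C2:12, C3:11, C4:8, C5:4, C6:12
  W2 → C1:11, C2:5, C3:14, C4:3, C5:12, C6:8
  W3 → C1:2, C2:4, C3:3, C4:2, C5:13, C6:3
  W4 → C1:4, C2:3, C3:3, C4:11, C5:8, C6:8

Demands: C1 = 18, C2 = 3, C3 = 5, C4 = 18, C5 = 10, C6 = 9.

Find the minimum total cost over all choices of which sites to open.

Open {W1, W3}: assign each demand point to its cheapest open site.
  C1→W3 18×2=36, C2→W3 3×4=12, C3→W3 5×3=15, C4→W3 18×2=36, C5→W1 10×4=40, C6→W3 9×3=27
  haulage cost 166, fixed 27 → total 193.
Compare {W1, W2, W3}: haulage cost 166 + fixed 44 = 210.
Compare {W1, W3, W4}: haulage cost 163 + fixed 47 = 210.
Compare {W1, W2, W3, W4}: haulage cost 163 + fixed 64 = 227.
All other subsets cost ≥ 210. Minimum total cost: 193.

193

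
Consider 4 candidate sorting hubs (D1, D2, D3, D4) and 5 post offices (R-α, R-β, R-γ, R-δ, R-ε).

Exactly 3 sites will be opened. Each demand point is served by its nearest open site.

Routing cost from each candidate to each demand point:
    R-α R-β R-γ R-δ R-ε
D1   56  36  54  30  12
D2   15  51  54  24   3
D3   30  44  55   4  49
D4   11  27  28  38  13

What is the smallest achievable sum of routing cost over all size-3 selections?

Open {D2, D3, D4}.
  R-α→D4 11, R-β→D4 27, R-γ→D4 28, R-δ→D3 4, R-ε→D2 3  ⇒ total 73.
Compare {D1, D3, D4}: total 82.
Compare {D1, D2, D4}: total 93.
No size-3 selection does better; minimum is 73.

73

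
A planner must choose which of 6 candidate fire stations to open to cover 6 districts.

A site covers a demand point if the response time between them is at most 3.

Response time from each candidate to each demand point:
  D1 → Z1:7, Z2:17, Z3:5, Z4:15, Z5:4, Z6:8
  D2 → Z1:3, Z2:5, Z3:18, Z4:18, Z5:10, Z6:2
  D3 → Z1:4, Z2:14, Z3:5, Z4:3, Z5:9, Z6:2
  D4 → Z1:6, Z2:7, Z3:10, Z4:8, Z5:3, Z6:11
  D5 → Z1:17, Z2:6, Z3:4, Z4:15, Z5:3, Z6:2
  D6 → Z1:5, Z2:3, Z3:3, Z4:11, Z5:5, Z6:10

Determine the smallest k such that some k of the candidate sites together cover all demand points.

4

Coverage sets (demand points within 3 of each site):
  D1: {}
  D2: {Z1, Z6}
  D3: {Z4, Z6}
  D4: {Z5}
  D5: {Z5, Z6}
  D6: {Z2, Z3}
No 3 sites suffice: every size-3 union leaves at least one demand point uncovered.
But {D2, D3, D4, D6} covers everything, so the minimum is 4.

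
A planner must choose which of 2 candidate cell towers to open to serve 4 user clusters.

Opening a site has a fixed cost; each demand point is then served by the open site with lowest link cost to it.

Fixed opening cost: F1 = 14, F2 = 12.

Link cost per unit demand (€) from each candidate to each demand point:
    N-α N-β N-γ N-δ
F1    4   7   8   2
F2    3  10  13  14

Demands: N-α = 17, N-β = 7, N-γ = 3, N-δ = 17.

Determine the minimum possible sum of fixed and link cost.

Open {F1, F2}: assign each demand point to its cheapest open site.
  N-α→F2 17×3=51, N-β→F1 7×7=49, N-γ→F1 3×8=24, N-δ→F1 17×2=34
  link cost 158, fixed 26 → total 184.
Compare {F1}: link cost 175 + fixed 14 = 189.
Compare {F2}: link cost 398 + fixed 12 = 410.

184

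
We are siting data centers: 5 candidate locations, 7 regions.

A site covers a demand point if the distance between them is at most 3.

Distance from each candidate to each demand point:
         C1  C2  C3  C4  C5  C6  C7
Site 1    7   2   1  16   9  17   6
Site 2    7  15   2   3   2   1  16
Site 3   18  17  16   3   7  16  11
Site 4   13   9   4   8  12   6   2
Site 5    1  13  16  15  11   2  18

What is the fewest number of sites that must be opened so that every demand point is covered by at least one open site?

Coverage sets (demand points within 3 of each site):
  Site 1: {C2, C3}
  Site 2: {C3, C4, C5, C6}
  Site 3: {C4}
  Site 4: {C7}
  Site 5: {C1, C6}
No 3 sites suffice: every size-3 union leaves at least one demand point uncovered.
But {Site 1, Site 2, Site 4, Site 5} covers everything, so the minimum is 4.

4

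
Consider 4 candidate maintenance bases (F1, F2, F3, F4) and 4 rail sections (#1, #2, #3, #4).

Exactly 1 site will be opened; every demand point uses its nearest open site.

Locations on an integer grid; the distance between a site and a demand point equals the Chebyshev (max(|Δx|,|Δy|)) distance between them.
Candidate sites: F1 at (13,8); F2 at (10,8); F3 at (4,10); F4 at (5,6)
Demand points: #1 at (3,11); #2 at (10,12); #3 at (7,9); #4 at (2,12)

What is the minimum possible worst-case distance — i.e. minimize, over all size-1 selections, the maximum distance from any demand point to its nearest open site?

6

Open {F3}.
  Farthest demand point is #2 at distance 6 (to F3); all others are ≤ 6.
With {F4} the worst case is 6.
With {F2} the worst case is 8.
No size-1 selection achieves below 6.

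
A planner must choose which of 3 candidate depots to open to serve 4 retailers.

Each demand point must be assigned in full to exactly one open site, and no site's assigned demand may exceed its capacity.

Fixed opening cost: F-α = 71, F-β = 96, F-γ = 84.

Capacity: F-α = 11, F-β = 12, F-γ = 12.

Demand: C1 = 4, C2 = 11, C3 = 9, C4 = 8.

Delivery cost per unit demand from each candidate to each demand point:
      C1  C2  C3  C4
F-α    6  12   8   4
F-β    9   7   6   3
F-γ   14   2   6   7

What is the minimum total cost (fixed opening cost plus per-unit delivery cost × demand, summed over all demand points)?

Open {F-α, F-β, F-γ}; cheapest assignment that respects the capacities:
  F-α (cap 11, load 9): C3 — cost 9×8 = 72
  F-β (cap 12, load 12): C1, C4 — cost 4×9 + 8×3 = 60
  F-γ (cap 12, load 11): C2 — cost 11×2 = 22
  Shipping 154, fixed 251 → total 405.
  Any other capacity-feasible assignment to {F-α, F-β, F-γ} ships for at least 154.
Total demand is 32 and no other set of sites has combined capacity ≥ 32, so {F-α, F-β, F-γ} is the only feasible choice of open sites. Minimum: 405.

405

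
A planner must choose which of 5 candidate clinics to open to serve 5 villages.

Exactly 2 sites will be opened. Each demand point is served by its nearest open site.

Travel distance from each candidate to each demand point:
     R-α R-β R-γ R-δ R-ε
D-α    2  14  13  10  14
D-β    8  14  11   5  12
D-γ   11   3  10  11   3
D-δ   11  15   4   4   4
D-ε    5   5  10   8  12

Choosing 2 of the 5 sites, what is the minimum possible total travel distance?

Open {D-δ, D-ε}.
  R-α→D-ε 5, R-β→D-ε 5, R-γ→D-δ 4, R-δ→D-δ 4, R-ε→D-δ 4  ⇒ total 22.
Compare {D-γ, D-δ}: total 25.
Compare {D-α, D-γ}: total 28.
No size-2 selection does better; minimum is 22.

22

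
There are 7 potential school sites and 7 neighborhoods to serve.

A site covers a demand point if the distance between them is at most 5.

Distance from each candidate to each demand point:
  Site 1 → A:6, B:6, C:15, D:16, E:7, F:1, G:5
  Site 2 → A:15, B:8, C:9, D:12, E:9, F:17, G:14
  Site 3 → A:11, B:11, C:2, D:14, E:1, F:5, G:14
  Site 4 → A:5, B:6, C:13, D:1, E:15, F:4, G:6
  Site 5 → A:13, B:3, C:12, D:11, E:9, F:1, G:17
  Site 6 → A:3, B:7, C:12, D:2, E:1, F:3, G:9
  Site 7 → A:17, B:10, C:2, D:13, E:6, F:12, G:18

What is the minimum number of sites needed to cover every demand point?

Coverage sets (demand points within 5 of each site):
  Site 1: {F, G}
  Site 2: {}
  Site 3: {C, E, F}
  Site 4: {A, D, F}
  Site 5: {B, F}
  Site 6: {A, D, E, F}
  Site 7: {C}
No 3 sites suffice: every size-3 union leaves at least one demand point uncovered.
But {Site 1, Site 3, Site 4, Site 5} covers everything, so the minimum is 4.

4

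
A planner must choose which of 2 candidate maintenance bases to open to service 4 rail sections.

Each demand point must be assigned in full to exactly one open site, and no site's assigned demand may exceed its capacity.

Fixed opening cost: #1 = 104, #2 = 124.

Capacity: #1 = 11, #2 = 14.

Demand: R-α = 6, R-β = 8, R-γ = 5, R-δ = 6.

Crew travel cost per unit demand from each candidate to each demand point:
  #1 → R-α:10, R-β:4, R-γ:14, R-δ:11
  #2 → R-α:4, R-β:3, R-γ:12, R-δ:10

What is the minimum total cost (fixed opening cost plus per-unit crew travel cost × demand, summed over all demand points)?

412

Open {#1, #2}; cheapest assignment that respects the capacities:
  #1 (cap 11, load 11): R-γ, R-δ — cost 5×14 + 6×11 = 136
  #2 (cap 14, load 14): R-α, R-β — cost 6×4 + 8×3 = 48
  Shipping 184, fixed 228 → total 412.
  Any other capacity-feasible assignment to {#1, #2} ships for at least 184.
Total demand is 25 and no other set of sites has combined capacity ≥ 25, so {#1, #2} is the only feasible choice of open sites. Minimum: 412.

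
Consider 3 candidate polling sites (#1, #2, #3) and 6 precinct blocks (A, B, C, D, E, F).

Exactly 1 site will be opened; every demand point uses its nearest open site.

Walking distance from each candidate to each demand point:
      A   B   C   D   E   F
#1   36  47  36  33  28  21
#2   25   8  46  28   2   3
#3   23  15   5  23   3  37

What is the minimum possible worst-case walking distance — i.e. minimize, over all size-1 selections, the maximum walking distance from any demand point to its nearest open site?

37

Open {#3}.
  Farthest demand point is F at walking distance 37 (to #3); all others are ≤ 37.
With {#2} the worst case is 46.
With {#1} the worst case is 47.
No size-1 selection achieves below 37.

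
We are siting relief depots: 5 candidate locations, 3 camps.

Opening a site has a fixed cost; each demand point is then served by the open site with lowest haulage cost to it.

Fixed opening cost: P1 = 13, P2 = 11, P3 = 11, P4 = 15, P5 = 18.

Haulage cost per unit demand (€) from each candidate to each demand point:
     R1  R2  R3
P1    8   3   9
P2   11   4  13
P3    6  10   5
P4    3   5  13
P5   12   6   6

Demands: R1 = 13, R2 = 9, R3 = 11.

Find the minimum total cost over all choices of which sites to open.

160

Open {P1, P3, P4}: assign each demand point to its cheapest open site.
  R1→P4 13×3=39, R2→P1 9×3=27, R3→P3 11×5=55
  haulage cost 121, fixed 39 → total 160.
Compare {P3, P4}: haulage cost 139 + fixed 26 = 165.
Compare {P2, P3, P4}: haulage cost 130 + fixed 37 = 167.
Compare {P1, P2, P3, P4}: haulage cost 121 + fixed 50 = 171.
All other subsets cost ≥ 165. Minimum total cost: 160.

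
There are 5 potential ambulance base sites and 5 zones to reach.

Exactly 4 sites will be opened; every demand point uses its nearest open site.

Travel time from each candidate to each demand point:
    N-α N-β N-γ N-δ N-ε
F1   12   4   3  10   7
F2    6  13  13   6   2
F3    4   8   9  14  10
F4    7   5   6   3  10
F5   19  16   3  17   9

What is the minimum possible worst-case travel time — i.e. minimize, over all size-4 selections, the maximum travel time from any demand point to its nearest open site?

Open {F1, F2, F3, F4}.
  Farthest demand point is N-α at travel time 4 (to F3); all others are ≤ 4.
With {F2, F3, F4, F5} the worst case is 5.
With {F1, F2, F3, F5} the worst case is 6.
No size-4 selection achieves below 4.

4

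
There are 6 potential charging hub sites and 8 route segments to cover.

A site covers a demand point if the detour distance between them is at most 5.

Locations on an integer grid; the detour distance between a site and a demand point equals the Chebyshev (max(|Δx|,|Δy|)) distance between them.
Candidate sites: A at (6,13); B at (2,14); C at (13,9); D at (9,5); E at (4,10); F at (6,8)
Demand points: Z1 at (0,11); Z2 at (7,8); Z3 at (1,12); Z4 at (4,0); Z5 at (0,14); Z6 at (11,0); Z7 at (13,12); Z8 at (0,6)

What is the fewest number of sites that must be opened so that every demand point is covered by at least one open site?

Coverage sets (demand points within 5 of each site):
  A: {Z2, Z3}
  B: {Z1, Z3, Z5}
  C: {Z7}
  D: {Z2, Z4, Z6}
  E: {Z1, Z2, Z3, Z5, Z8}
  F: {Z2, Z3}
No 2 sites suffice: every size-2 union leaves at least one demand point uncovered.
But {C, D, E} covers everything, so the minimum is 3.

3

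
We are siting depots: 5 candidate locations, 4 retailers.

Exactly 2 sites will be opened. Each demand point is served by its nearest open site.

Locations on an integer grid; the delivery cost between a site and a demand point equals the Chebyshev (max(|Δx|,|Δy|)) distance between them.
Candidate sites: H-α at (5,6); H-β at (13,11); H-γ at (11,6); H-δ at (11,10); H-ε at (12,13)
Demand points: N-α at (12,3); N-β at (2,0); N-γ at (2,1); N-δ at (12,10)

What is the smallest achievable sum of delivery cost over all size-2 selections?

Open {H-α, H-γ}.
  N-α→H-γ 3, N-β→H-α 6, N-γ→H-α 5, N-δ→H-γ 4  ⇒ total 18.
Compare {H-α, H-β}: total 19.
Compare {H-α, H-δ}: total 19.
No size-2 selection does better; minimum is 18.

18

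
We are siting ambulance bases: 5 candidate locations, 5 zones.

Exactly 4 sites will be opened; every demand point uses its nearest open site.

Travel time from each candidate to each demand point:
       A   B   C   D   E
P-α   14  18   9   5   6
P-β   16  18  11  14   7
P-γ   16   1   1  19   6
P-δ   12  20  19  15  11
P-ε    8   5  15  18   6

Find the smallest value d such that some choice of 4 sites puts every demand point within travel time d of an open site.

8

Open {P-α, P-β, P-γ, P-ε}.
  Farthest demand point is A at travel time 8 (to P-ε); all others are ≤ 8.
With {P-α, P-γ, P-δ, P-ε} the worst case is 8.
With {P-α, P-β, P-δ, P-ε} the worst case is 9.
No size-4 selection achieves below 8.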